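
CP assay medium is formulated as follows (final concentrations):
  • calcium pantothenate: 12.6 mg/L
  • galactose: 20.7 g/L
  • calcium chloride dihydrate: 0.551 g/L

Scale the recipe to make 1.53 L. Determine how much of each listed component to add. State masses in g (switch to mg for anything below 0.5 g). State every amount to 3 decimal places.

Working volume: 1.53 L.
calcium pantothenate: 12.6 mg/L × 1.53 L = 19.278 mg
galactose: 20.7 g/L × 1.53 L = 31.671 g
calcium chloride dihydrate: 0.551 g/L × 1.53 L = 0.843 g

calcium pantothenate 19.278 mg; galactose 31.671 g; calcium chloride dihydrate 0.843 g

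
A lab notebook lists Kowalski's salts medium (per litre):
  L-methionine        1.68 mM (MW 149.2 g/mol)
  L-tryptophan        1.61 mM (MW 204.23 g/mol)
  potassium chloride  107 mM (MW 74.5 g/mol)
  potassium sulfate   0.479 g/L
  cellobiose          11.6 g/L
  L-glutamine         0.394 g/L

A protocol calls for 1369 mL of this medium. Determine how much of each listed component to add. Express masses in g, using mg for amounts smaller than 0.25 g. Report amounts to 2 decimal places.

L-methionine 0.34 g; L-tryptophan 0.45 g; potassium chloride 10.91 g; potassium sulfate 0.66 g; cellobiose 15.88 g; L-glutamine 0.54 g

Target volume = 1369 mL = 1.369 L.
L-methionine: 1.68 mmol/L × 149.2 g/mol × 1.369 L ÷ 1000 = 0.34 g
L-tryptophan: 1.61 mmol/L × 204.23 g/mol × 1.369 L ÷ 1000 = 0.45 g
potassium chloride: 107 mmol/L × 74.5 g/mol × 1.369 L ÷ 1000 = 10.91 g
potassium sulfate: 0.479 g/L × 1.369 L = 0.66 g
cellobiose: 11.6 g/L × 1.369 L = 15.88 g
L-glutamine: 0.394 g/L × 1.369 L = 0.54 g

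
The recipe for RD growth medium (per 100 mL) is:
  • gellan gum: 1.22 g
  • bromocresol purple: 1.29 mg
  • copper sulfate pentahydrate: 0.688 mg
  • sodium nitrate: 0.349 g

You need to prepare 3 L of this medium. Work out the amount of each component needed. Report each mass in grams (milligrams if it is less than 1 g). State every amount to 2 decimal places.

gellan gum 36.60 g; bromocresol purple 38.70 mg; copper sulfate pentahydrate 20.64 mg; sodium nitrate 10.47 g

Ratio of target to recipe volume: 3000 / 100 = 30.
gellan gum: 1.22 g × (3000 mL / 100 mL) = 36.60 g
bromocresol purple: 1.29 mg × (3000 mL / 100 mL) = 38.70 mg
copper sulfate pentahydrate: 0.688 mg × (3000 mL / 100 mL) = 20.64 mg
sodium nitrate: 0.349 g × (3000 mL / 100 mL) = 10.47 g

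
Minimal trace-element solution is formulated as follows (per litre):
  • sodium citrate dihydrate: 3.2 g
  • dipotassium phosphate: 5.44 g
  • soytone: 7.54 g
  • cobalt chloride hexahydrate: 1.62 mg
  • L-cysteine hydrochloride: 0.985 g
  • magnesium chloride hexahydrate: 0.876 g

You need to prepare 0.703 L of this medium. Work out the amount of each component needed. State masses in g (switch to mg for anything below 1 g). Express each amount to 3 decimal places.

Ratio of target to recipe volume: 703 / 1000 = 0.703.
sodium citrate dihydrate: 3.2 g × (703 mL / 1000 mL) = 2.250 g
dipotassium phosphate: 5.44 g × (703 mL / 1000 mL) = 3.824 g
soytone: 7.54 g × (703 mL / 1000 mL) = 5.301 g
cobalt chloride hexahydrate: 1.62 mg × (703 mL / 1000 mL) = 1.139 mg
L-cysteine hydrochloride: 0.985 g × (703 mL / 1000 mL) = 0.692455 g = 692.455 mg
magnesium chloride hexahydrate: 0.876 g × (703 mL / 1000 mL) = 0.615828 g = 615.828 mg

sodium citrate dihydrate 2.250 g; dipotassium phosphate 3.824 g; soytone 5.301 g; cobalt chloride hexahydrate 1.139 mg; L-cysteine hydrochloride 692.455 mg; magnesium chloride hexahydrate 615.828 mg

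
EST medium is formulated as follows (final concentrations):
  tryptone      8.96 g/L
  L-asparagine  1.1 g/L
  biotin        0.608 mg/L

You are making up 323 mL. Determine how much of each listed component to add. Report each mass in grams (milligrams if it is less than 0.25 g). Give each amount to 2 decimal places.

tryptone 2.89 g; L-asparagine 0.36 g; biotin 0.20 mg

Working volume: 323 mL = 0.323 L.
tryptone: 8.96 g/L × 0.323 L = 2.89 g
L-asparagine: 1.1 g/L × 0.323 L = 0.36 g
biotin: 0.608 mg/L × 0.323 L = 0.20 mg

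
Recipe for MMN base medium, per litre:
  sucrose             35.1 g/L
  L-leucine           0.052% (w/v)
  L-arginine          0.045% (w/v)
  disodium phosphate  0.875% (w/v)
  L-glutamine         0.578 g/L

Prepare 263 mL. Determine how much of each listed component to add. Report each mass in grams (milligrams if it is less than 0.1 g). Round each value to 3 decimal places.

Working volume: 263 mL = 0.263 L.
sucrose: 35.1 g/L × 0.263 L = 9.231 g
L-leucine: 0.052% w/v = 0.52 g/L → 0.52 × 0.263 L = 0.137 g
L-arginine: 0.045 g per 100 mL × 263 mL ÷ 100 = 0.118 g
disodium phosphate: 0.875 g per 100 mL × 263 mL ÷ 100 = 2.301 g
L-glutamine: 0.578 g/L × 0.263 L = 0.152 g

sucrose 9.231 g; L-leucine 0.137 g; L-arginine 0.118 g; disodium phosphate 2.301 g; L-glutamine 0.152 g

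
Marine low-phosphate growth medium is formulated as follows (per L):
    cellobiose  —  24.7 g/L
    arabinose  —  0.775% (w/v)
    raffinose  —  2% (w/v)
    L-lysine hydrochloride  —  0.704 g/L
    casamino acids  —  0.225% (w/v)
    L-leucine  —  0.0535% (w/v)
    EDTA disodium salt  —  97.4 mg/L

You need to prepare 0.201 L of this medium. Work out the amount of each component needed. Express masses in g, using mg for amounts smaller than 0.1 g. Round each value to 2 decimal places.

Working volume: 0.201 L.
cellobiose: 24.7 g/L × 0.201 L = 4.96 g
arabinose: 0.775 g per 100 mL × 201 mL ÷ 100 = 1.56 g
raffinose: 2 g per 100 mL × 201 mL ÷ 100 = 4.02 g
L-lysine hydrochloride: 0.704 g/L × 0.201 L = 0.14 g
casamino acids: 0.225 g per 100 mL × 201 mL ÷ 100 = 0.45 g
L-leucine: 0.0535 g per 100 mL × 201 mL ÷ 100 = 0.11 g
EDTA disodium salt: 97.4 mg/L × 0.201 L = 19.58 mg

cellobiose 4.96 g; arabinose 1.56 g; raffinose 4.02 g; L-lysine hydrochloride 0.14 g; casamino acids 0.45 g; L-leucine 0.11 g; EDTA disodium salt 19.58 mg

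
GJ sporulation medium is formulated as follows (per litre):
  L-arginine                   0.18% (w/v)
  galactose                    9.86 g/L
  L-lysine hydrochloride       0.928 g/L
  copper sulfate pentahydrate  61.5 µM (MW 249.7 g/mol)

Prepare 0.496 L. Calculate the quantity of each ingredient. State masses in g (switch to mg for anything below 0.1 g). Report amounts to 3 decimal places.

Scale factor relative to 1 L: 0.496.
L-arginine: 0.18 g per 100 mL × 496 mL ÷ 100 = 0.893 g
galactose: 9.86 g/L × 0.496 L = 4.891 g
L-lysine hydrochloride: 0.928 g/L × 0.496 L = 0.460 g
copper sulfate pentahydrate: 61.5 µmol/L × 249.7 g/mol × 0.496 L ÷ 1000 = 7.617 mg

L-arginine 0.893 g; galactose 4.891 g; L-lysine hydrochloride 0.460 g; copper sulfate pentahydrate 7.617 mg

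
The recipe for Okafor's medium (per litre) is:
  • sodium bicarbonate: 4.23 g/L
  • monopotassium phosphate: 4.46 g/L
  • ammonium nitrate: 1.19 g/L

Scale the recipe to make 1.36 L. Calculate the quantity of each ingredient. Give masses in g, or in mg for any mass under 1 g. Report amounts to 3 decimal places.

Scale factor relative to 1 L: 1.36.
sodium bicarbonate: 4.23 g/L × 1.36 L = 5.753 g
monopotassium phosphate: 4.46 g/L × 1.36 L = 6.066 g
ammonium nitrate: 1.19 g/L × 1.36 L = 1.618 g

sodium bicarbonate 5.753 g; monopotassium phosphate 6.066 g; ammonium nitrate 1.618 g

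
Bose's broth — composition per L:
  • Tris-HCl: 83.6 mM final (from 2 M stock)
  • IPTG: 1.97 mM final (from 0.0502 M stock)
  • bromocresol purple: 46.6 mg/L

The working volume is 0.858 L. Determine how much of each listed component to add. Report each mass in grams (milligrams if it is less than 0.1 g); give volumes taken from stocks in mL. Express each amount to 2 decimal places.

Working volume: 0.858 L.
Tris-HCl: C1V1 = C2V2 → 83.6 mM × 858 mL ÷ 2000 mM = 35.86 mL
IPTG: dilute stock: 1.97 mM × 858 mL ÷ 50.2 mM = 33.67 mL
bromocresol purple: 46.6 mg/L × 0.858 L = 39.98 mg

Tris-HCl 35.86 mL; IPTG 33.67 mL; bromocresol purple 39.98 mg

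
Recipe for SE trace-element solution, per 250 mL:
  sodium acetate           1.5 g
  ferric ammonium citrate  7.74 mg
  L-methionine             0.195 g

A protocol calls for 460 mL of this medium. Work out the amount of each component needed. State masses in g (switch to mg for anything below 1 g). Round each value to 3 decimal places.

sodium acetate 2.760 g; ferric ammonium citrate 14.242 mg; L-methionine 358.800 mg

Scale factor = 460 mL / 250 mL = 1.84.
sodium acetate: 1.5 g × (460 mL / 250 mL) = 2.760 g
ferric ammonium citrate: 7.74 mg × (460 mL / 250 mL) = 14.242 mg
L-methionine: 0.195 g × (460 mL / 250 mL) = 0.3588 g = 358.800 mg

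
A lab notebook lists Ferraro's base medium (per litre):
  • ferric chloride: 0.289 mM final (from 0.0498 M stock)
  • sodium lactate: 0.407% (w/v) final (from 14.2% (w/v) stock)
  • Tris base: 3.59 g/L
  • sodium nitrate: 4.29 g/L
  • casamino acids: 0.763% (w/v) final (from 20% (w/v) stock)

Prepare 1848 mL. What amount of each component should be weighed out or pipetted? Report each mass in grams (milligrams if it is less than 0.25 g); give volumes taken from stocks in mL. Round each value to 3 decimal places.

ferric chloride 10.724 mL; sodium lactate 52.967 mL; Tris base 6.634 g; sodium nitrate 7.928 g; casamino acids 70.501 mL

Working volume: 1848 mL = 1.848 L.
ferric chloride: V = C2·V2/C1 = 0.289 mM × 1848 mL ÷ 49.8 mM = 10.724 mL
sodium lactate: dilute stock: 0.407% ÷ 14.2% × 1848 mL = 52.967 mL
Tris base: 3.59 g/L × 1.848 L = 6.634 g
sodium nitrate: 4.29 g/L × 1.848 L = 7.928 g
casamino acids: C1V1 = C2V2 → 0.763% ÷ 20% × 1848 mL = 70.501 mL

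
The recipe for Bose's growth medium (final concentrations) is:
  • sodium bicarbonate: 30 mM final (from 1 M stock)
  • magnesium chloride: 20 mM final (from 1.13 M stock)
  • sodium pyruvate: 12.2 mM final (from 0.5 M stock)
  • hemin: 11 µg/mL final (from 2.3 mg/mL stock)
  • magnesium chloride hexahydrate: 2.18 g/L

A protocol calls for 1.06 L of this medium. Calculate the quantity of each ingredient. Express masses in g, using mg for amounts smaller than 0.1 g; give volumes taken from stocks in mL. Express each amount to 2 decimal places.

sodium bicarbonate 31.80 mL; magnesium chloride 18.76 mL; sodium pyruvate 25.86 mL; hemin 5.07 mL; magnesium chloride hexahydrate 2.31 g

Working volume: 1.06 L.
sodium bicarbonate: C1V1 = C2V2 → 30 mM × 1060 mL ÷ 1000 mM = 31.80 mL
magnesium chloride: dilute stock: 20 mM × 1060 mL ÷ 1130 mM = 18.76 mL
sodium pyruvate: dilute stock: 12.2 mM × 1060 mL ÷ 500 mM = 25.86 mL
hemin: V = C2·V2/C1 = 11 µg/mL × 1060 mL ÷ 2300 µg/mL = 5.07 mL
magnesium chloride hexahydrate: 2.18 g/L × 1.06 L = 2.31 g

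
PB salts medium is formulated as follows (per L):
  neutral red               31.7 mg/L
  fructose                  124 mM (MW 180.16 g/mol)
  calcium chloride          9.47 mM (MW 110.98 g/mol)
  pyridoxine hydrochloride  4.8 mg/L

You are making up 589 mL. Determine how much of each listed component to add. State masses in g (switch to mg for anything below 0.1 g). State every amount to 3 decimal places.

neutral red 18.671 mg; fructose 13.158 g; calcium chloride 0.619 g; pyridoxine hydrochloride 2.827 mg

Target volume = 589 mL = 0.589 L.
neutral red: 31.7 mg/L × 0.589 L = 18.671 mg
fructose: 124 mmol/L × 180.16 g/mol × 0.589 L ÷ 1000 = 13.158 g
calcium chloride: 9.47 mmol/L × 110.98 g/mol × 0.589 L ÷ 1000 = 0.619 g
pyridoxine hydrochloride: 4.8 mg/L × 0.589 L = 2.827 mg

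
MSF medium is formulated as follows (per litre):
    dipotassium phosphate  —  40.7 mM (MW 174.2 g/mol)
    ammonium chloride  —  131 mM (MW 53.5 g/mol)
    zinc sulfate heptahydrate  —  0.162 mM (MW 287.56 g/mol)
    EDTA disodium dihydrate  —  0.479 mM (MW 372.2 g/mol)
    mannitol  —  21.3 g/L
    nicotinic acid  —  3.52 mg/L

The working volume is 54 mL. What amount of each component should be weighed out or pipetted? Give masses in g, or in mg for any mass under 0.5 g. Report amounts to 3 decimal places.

Scale factor relative to 1 L: 0.054.
dipotassium phosphate: 40.7 mmol/L × 174.2 mg/mmol × 0.054 L = 382.857 mg
ammonium chloride: 131 mmol/L × 53.5 mg/mmol × 0.054 L = 378.459 mg
zinc sulfate heptahydrate: 0.162 mmol/L × 287.56 mg/mmol × 0.054 L = 2.516 mg
EDTA disodium dihydrate: 0.479 mmol/L × 372.2 mg/mmol × 0.054 L = 9.627 mg
mannitol: 21.3 g/L × 0.054 L = 1.150 g
nicotinic acid: 3.52 mg/L × 0.054 L = 0.190 mg

dipotassium phosphate 382.857 mg; ammonium chloride 378.459 mg; zinc sulfate heptahydrate 2.516 mg; EDTA disodium dihydrate 9.627 mg; mannitol 1.150 g; nicotinic acid 0.190 mg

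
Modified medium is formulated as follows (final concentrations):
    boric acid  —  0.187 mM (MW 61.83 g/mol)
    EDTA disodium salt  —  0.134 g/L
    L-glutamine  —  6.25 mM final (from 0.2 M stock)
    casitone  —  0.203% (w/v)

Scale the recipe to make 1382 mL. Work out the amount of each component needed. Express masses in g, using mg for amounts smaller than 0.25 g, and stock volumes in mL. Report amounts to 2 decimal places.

boric acid 15.98 mg; EDTA disodium salt 185.19 mg; L-glutamine 43.19 mL; casitone 2.81 g

Scale factor relative to 1 L: 1.382.
boric acid: 0.187 mmol/L × 61.83 mg/mmol × 1.382 L = 15.98 mg
EDTA disodium salt: 0.134 g/L × 1.382 L = 0.185188 g = 185.19 mg
L-glutamine: dilute stock: 6.25 mM × 1382 mL ÷ 200 mM = 43.19 mL
casitone: 0.203% w/v = 2.03 g/L → 2.03 × 1.382 L = 2.81 g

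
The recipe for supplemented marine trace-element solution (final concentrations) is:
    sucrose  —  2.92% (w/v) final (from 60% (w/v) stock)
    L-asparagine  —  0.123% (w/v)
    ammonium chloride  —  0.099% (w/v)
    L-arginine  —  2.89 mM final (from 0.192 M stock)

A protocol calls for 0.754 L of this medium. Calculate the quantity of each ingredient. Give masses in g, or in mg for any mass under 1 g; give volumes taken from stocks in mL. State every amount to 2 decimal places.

sucrose 36.69 mL; L-asparagine 927.42 mg; ammonium chloride 746.46 mg; L-arginine 11.35 mL

Scale factor relative to 1 L: 0.754.
sucrose: C1V1 = C2V2 → 2.92% ÷ 60% × 754 mL = 36.69 mL
L-asparagine: 0.123 g per 100 mL × 754 mL ÷ 100 = 0.92742 g = 927.42 mg
ammonium chloride: 0.099% w/v = 0.99 g/L → 0.99 × 0.754 L = 0.74646 g = 746.46 mg
L-arginine: V = C2·V2/C1 = 2.89 mM × 754 mL ÷ 192 mM = 11.35 mL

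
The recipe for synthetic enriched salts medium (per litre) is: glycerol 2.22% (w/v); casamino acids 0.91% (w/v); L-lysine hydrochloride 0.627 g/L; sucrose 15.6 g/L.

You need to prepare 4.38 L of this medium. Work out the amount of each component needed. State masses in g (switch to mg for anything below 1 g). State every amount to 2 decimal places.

glycerol 97.24 g; casamino acids 39.86 g; L-lysine hydrochloride 2.75 g; sucrose 68.33 g

Working volume: 4.38 L.
glycerol: 2.22% w/v = 22.2 g/L → 22.2 × 4.38 L = 97.24 g
casamino acids: 0.91 g per 100 mL × 4380 mL ÷ 100 = 39.86 g
L-lysine hydrochloride: 0.627 g/L × 4.38 L = 2.75 g
sucrose: 15.6 g/L × 4.38 L = 68.33 g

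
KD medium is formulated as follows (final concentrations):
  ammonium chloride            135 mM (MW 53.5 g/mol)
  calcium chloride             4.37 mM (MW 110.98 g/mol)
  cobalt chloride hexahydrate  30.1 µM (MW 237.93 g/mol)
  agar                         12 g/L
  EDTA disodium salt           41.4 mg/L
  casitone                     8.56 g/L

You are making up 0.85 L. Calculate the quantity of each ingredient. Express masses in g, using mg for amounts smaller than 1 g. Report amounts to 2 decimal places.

ammonium chloride 6.14 g; calcium chloride 412.24 mg; cobalt chloride hexahydrate 6.09 mg; agar 10.20 g; EDTA disodium salt 35.19 mg; casitone 7.28 g

Scale factor relative to 1 L: 0.85.
ammonium chloride: 135 mmol/L × 53.5 g/mol × 0.85 L ÷ 1000 = 6.14 g
calcium chloride: 4.37 mmol/L × 110.98 mg/mmol × 0.85 L = 412.24 mg
cobalt chloride hexahydrate: 30.1 µmol/L × 237.93 g/mol × 0.85 L ÷ 1000 = 6.09 mg
agar: 12 g/L × 0.85 L = 10.20 g
EDTA disodium salt: 41.4 mg/L × 0.85 L = 35.19 mg
casitone: 8.56 g/L × 0.85 L = 7.28 g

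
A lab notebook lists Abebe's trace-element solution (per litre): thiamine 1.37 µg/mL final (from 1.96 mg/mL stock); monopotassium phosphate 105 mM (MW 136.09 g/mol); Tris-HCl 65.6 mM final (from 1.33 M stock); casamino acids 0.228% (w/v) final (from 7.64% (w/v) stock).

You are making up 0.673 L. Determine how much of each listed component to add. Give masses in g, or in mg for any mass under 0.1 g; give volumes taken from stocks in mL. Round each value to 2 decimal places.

thiamine 0.47 mL; monopotassium phosphate 9.62 g; Tris-HCl 33.19 mL; casamino acids 20.08 mL

Working volume: 0.673 L.
thiamine: V = C2·V2/C1 = 1.37 µg/mL × 673 mL ÷ 1960 µg/mL = 0.47 mL
monopotassium phosphate: 105 mmol/L × 136.09 g/mol × 0.673 L ÷ 1000 = 9.62 g
Tris-HCl: dilute stock: 65.6 mM × 673 mL ÷ 1330 mM = 33.19 mL
casamino acids: dilute stock: 0.228% ÷ 7.64% × 673 mL = 20.08 mL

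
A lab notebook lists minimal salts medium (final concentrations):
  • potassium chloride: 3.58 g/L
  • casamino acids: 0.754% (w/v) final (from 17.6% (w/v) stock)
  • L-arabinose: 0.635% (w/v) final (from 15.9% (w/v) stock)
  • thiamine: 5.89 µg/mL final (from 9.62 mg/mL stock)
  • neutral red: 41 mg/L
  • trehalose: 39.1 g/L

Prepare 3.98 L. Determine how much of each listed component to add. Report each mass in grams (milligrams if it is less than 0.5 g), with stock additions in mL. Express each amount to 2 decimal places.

Scale factor relative to 1 L: 3.98.
potassium chloride: 3.58 g/L × 3.98 L = 14.25 g
casamino acids: V = C2·V2/C1 = 0.754% ÷ 17.6% × 3980 mL = 170.51 mL
L-arabinose: C1V1 = C2V2 → 0.635% ÷ 15.9% × 3980 mL = 158.95 mL
thiamine: dilute stock: 5.89 µg/mL × 3980 mL ÷ 9620 µg/mL = 2.44 mL
neutral red: 41 mg/L × 3.98 L = 163.18 mg
trehalose: 39.1 g/L × 3.98 L = 155.62 g

potassium chloride 14.25 g; casamino acids 170.51 mL; L-arabinose 158.95 mL; thiamine 2.44 mL; neutral red 163.18 mg; trehalose 155.62 g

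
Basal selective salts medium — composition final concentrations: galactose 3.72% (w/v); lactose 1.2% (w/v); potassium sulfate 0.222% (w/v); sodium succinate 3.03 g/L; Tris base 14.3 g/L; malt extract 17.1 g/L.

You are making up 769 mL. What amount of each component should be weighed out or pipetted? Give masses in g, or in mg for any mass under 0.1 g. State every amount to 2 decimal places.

galactose 28.61 g; lactose 9.23 g; potassium sulfate 1.71 g; sodium succinate 2.33 g; Tris base 11.00 g; malt extract 13.15 g

Scale factor relative to 1 L: 0.769.
galactose: 3.72 g per 100 mL × 769 mL ÷ 100 = 28.61 g
lactose: 1.2% w/v = 12 g/L → 12 × 0.769 L = 9.23 g
potassium sulfate: 0.222% w/v = 2.22 g/L → 2.22 × 0.769 L = 1.71 g
sodium succinate: 3.03 g/L × 0.769 L = 2.33 g
Tris base: 14.3 g/L × 0.769 L = 11.00 g
malt extract: 17.1 g/L × 0.769 L = 13.15 g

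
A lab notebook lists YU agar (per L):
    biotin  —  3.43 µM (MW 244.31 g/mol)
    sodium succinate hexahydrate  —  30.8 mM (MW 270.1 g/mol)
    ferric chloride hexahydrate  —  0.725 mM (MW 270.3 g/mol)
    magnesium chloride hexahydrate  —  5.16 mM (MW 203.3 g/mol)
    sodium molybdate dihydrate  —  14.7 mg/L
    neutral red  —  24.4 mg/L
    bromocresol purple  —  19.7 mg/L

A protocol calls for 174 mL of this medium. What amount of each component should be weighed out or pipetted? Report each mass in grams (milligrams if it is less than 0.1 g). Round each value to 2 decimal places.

Scale factor relative to 1 L: 0.174.
biotin: 3.43 µmol/L × 244.31 g/mol × 0.174 L ÷ 1000 = 0.15 mg
sodium succinate hexahydrate: 30.8 mmol/L × 270.1 g/mol × 0.174 L ÷ 1000 = 1.45 g
ferric chloride hexahydrate: 0.725 mmol/L × 270.3 mg/mmol × 0.174 L = 34.10 mg
magnesium chloride hexahydrate: 5.16 mmol/L × 203.3 g/mol × 0.174 L ÷ 1000 = 0.18 g
sodium molybdate dihydrate: 14.7 mg/L × 0.174 L = 2.56 mg
neutral red: 24.4 mg/L × 0.174 L = 4.25 mg
bromocresol purple: 19.7 mg/L × 0.174 L = 3.43 mg

biotin 0.15 mg; sodium succinate hexahydrate 1.45 g; ferric chloride hexahydrate 34.10 mg; magnesium chloride hexahydrate 0.18 g; sodium molybdate dihydrate 2.56 mg; neutral red 4.25 mg; bromocresol purple 3.43 mg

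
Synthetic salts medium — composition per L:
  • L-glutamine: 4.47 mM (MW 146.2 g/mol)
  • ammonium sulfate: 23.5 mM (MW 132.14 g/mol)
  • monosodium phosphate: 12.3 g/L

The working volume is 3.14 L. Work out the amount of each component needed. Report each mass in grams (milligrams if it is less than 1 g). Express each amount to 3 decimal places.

L-glutamine 2.052 g; ammonium sulfate 9.751 g; monosodium phosphate 38.622 g

Scale factor relative to 1 L: 3.14.
L-glutamine: 4.47 mmol/L × 146.2 g/mol × 3.14 L ÷ 1000 = 2.052 g
ammonium sulfate: 23.5 mmol/L × 132.14 g/mol × 3.14 L ÷ 1000 = 9.751 g
monosodium phosphate: 12.3 g/L × 3.14 L = 38.622 g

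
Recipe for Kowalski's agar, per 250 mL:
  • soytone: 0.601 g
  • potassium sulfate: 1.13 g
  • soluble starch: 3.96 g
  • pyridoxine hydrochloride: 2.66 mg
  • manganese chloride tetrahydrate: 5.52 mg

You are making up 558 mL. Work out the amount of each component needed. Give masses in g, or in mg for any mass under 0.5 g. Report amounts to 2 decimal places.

Ratio of target to recipe volume: 558 / 250 = 2.232.
soytone: 0.601 g × (558 mL / 250 mL) = 1.34 g
potassium sulfate: 1.13 g × (558 mL / 250 mL) = 2.52 g
soluble starch: 3.96 g × (558 mL / 250 mL) = 8.84 g
pyridoxine hydrochloride: 2.66 mg × (558 mL / 250 mL) = 5.94 mg
manganese chloride tetrahydrate: 5.52 mg × (558 mL / 250 mL) = 12.32 mg

soytone 1.34 g; potassium sulfate 2.52 g; soluble starch 8.84 g; pyridoxine hydrochloride 5.94 mg; manganese chloride tetrahydrate 12.32 mg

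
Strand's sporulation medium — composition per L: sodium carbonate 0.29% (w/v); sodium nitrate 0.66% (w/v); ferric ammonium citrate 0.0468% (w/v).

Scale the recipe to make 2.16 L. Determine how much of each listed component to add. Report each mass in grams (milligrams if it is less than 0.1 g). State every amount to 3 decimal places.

Working volume: 2.16 L.
sodium carbonate: 0.29 g per 100 mL × 2160 mL ÷ 100 = 6.264 g
sodium nitrate: 0.66% w/v = 6.6 g/L → 6.6 × 2.16 L = 14.256 g
ferric ammonium citrate: 0.0468% w/v = 0.468 g/L → 0.468 × 2.16 L = 1.011 g

sodium carbonate 6.264 g; sodium nitrate 14.256 g; ferric ammonium citrate 1.011 g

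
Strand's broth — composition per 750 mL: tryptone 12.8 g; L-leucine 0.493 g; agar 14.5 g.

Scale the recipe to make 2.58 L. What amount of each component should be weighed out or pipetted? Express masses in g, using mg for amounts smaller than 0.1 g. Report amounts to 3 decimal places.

tryptone 44.032 g; L-leucine 1.696 g; agar 49.880 g

Scale factor = 2580 mL / 750 mL = 3.44.
tryptone: 12.8 g × (2580 mL / 750 mL) = 44.032 g
L-leucine: 0.493 g × (2580 mL / 750 mL) = 1.696 g
agar: 14.5 g × (2580 mL / 750 mL) = 49.880 g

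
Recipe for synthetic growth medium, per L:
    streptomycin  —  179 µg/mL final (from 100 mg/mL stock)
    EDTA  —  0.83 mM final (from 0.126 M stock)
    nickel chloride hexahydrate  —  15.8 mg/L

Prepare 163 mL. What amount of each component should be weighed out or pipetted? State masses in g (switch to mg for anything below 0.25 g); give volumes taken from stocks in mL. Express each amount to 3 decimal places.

streptomycin 0.292 mL; EDTA 1.074 mL; nickel chloride hexahydrate 2.575 mg

Scale factor relative to 1 L: 0.163.
streptomycin: dilute stock: 179 µg/mL × 163 mL ÷ 100000 µg/mL = 0.292 mL
EDTA: V = C2·V2/C1 = 0.83 mM × 163 mL ÷ 126 mM = 1.074 mL
nickel chloride hexahydrate: 15.8 mg/L × 0.163 L = 2.575 mg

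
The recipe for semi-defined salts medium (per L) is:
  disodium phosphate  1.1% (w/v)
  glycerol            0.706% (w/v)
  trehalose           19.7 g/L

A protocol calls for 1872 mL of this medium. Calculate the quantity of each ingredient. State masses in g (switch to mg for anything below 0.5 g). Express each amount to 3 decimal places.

disodium phosphate 20.592 g; glycerol 13.216 g; trehalose 36.878 g

Target volume = 1872 mL = 1.872 L.
disodium phosphate: 1.1% w/v = 11 g/L → 11 × 1.872 L = 20.592 g
glycerol: 0.706 g per 100 mL × 1872 mL ÷ 100 = 13.216 g
trehalose: 19.7 g/L × 1.872 L = 36.878 g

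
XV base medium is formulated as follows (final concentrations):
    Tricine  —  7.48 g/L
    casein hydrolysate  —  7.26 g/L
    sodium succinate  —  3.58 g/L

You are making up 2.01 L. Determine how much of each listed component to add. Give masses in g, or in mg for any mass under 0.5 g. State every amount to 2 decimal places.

Tricine 15.03 g; casein hydrolysate 14.59 g; sodium succinate 7.20 g

Working volume: 2.01 L.
Tricine: 7.48 g/L × 2.01 L = 15.03 g
casein hydrolysate: 7.26 g/L × 2.01 L = 14.59 g
sodium succinate: 3.58 g/L × 2.01 L = 7.20 g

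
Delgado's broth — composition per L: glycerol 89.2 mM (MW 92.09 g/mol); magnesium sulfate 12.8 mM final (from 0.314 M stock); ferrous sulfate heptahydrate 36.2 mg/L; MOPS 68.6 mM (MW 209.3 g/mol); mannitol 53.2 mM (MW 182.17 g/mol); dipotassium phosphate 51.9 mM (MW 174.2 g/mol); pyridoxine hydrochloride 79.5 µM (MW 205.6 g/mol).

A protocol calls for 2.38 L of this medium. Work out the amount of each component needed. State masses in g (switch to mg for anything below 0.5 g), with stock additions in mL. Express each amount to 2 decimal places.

glycerol 19.55 g; magnesium sulfate 97.02 mL; ferrous sulfate heptahydrate 86.16 mg; MOPS 34.17 g; mannitol 23.07 g; dipotassium phosphate 21.52 g; pyridoxine hydrochloride 38.90 mg

Scale factor relative to 1 L: 2.38.
glycerol: 89.2 mmol/L × 92.09 g/mol × 2.38 L ÷ 1000 = 19.55 g
magnesium sulfate: C1V1 = C2V2 → 12.8 mM × 2380 mL ÷ 314 mM = 97.02 mL
ferrous sulfate heptahydrate: 36.2 mg/L × 2.38 L = 86.16 mg
MOPS: 68.6 mmol/L × 209.3 g/mol × 2.38 L ÷ 1000 = 34.17 g
mannitol: 53.2 mmol/L × 182.17 g/mol × 2.38 L ÷ 1000 = 23.07 g
dipotassium phosphate: 51.9 mmol/L × 174.2 g/mol × 2.38 L ÷ 1000 = 21.52 g
pyridoxine hydrochloride: 79.5 µmol/L × 205.6 g/mol × 2.38 L ÷ 1000 = 38.90 mg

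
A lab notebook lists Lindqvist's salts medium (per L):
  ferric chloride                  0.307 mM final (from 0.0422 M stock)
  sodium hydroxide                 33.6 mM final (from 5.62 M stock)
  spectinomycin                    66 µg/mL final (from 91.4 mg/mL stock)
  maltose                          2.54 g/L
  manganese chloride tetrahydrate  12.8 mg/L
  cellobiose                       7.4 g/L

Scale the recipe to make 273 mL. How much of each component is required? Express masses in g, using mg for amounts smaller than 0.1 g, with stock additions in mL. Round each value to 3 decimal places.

Target volume = 273 mL = 0.273 L.
ferric chloride: V = C2·V2/C1 = 0.307 mM × 273 mL ÷ 42.2 mM = 1.986 mL
sodium hydroxide: C1V1 = C2V2 → 33.6 mM × 273 mL ÷ 5620 mM = 1.632 mL
spectinomycin: V = C2·V2/C1 = 66 µg/mL × 273 mL ÷ 91400 µg/mL = 0.197 mL
maltose: 2.54 g/L × 0.273 L = 0.693 g
manganese chloride tetrahydrate: 12.8 mg/L × 0.273 L = 3.494 mg
cellobiose: 7.4 g/L × 0.273 L = 2.020 g

ferric chloride 1.986 mL; sodium hydroxide 1.632 mL; spectinomycin 0.197 mL; maltose 0.693 g; manganese chloride tetrahydrate 3.494 mg; cellobiose 2.020 g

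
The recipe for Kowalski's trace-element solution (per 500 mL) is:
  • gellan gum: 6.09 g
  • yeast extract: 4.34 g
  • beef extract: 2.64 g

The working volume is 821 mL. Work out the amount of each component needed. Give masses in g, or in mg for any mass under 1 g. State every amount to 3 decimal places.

gellan gum 10.000 g; yeast extract 7.126 g; beef extract 4.335 g

Ratio of target to recipe volume: 821 / 500 = 1.642.
gellan gum: 6.09 g × (821 mL / 500 mL) = 10.000 g
yeast extract: 4.34 g × (821 mL / 500 mL) = 7.126 g
beef extract: 2.64 g × (821 mL / 500 mL) = 4.335 g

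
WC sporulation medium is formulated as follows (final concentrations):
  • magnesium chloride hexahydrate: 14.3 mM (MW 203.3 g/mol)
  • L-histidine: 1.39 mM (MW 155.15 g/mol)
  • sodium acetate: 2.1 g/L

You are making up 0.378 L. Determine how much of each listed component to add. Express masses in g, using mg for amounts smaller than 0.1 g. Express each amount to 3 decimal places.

magnesium chloride hexahydrate 1.099 g; L-histidine 81.519 mg; sodium acetate 0.794 g

Scale factor relative to 1 L: 0.378.
magnesium chloride hexahydrate: 14.3 mmol/L × 203.3 g/mol × 0.378 L ÷ 1000 = 1.099 g
L-histidine: 1.39 mmol/L × 155.15 mg/mmol × 0.378 L = 81.519 mg
sodium acetate: 2.1 g/L × 0.378 L = 0.794 g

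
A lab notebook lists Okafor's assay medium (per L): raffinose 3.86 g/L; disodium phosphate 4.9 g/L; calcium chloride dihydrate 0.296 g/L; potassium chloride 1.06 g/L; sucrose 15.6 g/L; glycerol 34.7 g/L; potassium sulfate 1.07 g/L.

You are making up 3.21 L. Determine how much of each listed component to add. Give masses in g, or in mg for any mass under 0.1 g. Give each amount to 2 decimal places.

raffinose 12.39 g; disodium phosphate 15.73 g; calcium chloride dihydrate 0.95 g; potassium chloride 3.40 g; sucrose 50.08 g; glycerol 111.39 g; potassium sulfate 3.43 g

Working volume: 3.21 L.
raffinose: 3.86 g/L × 3.21 L = 12.39 g
disodium phosphate: 4.9 g/L × 3.21 L = 15.73 g
calcium chloride dihydrate: 0.296 g/L × 3.21 L = 0.95 g
potassium chloride: 1.06 g/L × 3.21 L = 3.40 g
sucrose: 15.6 g/L × 3.21 L = 50.08 g
glycerol: 34.7 g/L × 3.21 L = 111.39 g
potassium sulfate: 1.07 g/L × 3.21 L = 3.43 g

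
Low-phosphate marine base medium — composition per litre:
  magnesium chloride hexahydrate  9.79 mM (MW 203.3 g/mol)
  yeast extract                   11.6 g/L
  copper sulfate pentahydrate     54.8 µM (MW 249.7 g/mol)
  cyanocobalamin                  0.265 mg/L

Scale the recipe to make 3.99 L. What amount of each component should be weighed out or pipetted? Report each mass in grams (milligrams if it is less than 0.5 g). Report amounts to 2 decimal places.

Scale factor relative to 1 L: 3.99.
magnesium chloride hexahydrate: 9.79 mmol/L × 203.3 g/mol × 3.99 L ÷ 1000 = 7.94 g
yeast extract: 11.6 g/L × 3.99 L = 46.28 g
copper sulfate pentahydrate: 54.8 µmol/L × 249.7 g/mol × 3.99 L ÷ 1000 = 54.60 mg
cyanocobalamin: 0.265 mg/L × 3.99 L = 1.06 mg

magnesium chloride hexahydrate 7.94 g; yeast extract 46.28 g; copper sulfate pentahydrate 54.60 mg; cyanocobalamin 1.06 mg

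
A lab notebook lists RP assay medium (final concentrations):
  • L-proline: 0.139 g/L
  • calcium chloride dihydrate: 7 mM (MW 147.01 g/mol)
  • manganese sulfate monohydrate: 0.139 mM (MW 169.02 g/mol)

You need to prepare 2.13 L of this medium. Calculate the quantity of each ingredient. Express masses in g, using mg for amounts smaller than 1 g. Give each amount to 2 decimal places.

L-proline 296.07 mg; calcium chloride dihydrate 2.19 g; manganese sulfate monohydrate 50.04 mg

Working volume: 2.13 L.
L-proline: 0.139 g/L × 2.13 L = 0.29607 g = 296.07 mg
calcium chloride dihydrate: 7 mmol/L × 147.01 g/mol × 2.13 L ÷ 1000 = 2.19 g
manganese sulfate monohydrate: 0.139 mmol/L × 169.02 mg/mmol × 2.13 L = 50.04 mg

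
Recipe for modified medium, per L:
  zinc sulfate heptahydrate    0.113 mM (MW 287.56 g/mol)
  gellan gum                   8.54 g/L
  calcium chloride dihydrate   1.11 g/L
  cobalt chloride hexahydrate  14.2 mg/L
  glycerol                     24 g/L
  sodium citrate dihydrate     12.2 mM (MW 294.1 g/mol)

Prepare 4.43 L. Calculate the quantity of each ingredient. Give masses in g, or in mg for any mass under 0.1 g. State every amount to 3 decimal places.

zinc sulfate heptahydrate 0.144 g; gellan gum 37.832 g; calcium chloride dihydrate 4.917 g; cobalt chloride hexahydrate 62.906 mg; glycerol 106.320 g; sodium citrate dihydrate 15.895 g

Scale factor relative to 1 L: 4.43.
zinc sulfate heptahydrate: 0.113 mmol/L × 287.56 g/mol × 4.43 L ÷ 1000 = 0.144 g
gellan gum: 8.54 g/L × 4.43 L = 37.832 g
calcium chloride dihydrate: 1.11 g/L × 4.43 L = 4.917 g
cobalt chloride hexahydrate: 14.2 mg/L × 4.43 L = 62.906 mg
glycerol: 24 g/L × 4.43 L = 106.320 g
sodium citrate dihydrate: 12.2 mmol/L × 294.1 g/mol × 4.43 L ÷ 1000 = 15.895 g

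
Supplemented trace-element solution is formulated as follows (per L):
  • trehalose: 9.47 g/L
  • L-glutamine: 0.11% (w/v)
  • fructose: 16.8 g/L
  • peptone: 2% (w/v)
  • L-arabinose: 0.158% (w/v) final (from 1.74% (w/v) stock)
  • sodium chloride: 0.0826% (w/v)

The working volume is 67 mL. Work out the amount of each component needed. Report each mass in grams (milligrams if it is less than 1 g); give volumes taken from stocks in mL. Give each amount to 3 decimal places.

trehalose 634.490 mg; L-glutamine 73.700 mg; fructose 1.126 g; peptone 1.340 g; L-arabinose 6.084 mL; sodium chloride 55.342 mg

Working volume: 67 mL = 0.067 L.
trehalose: 9.47 g/L × 0.067 L = 0.63449 g = 634.490 mg
L-glutamine: 0.11 g per 100 mL × 67 mL ÷ 100 = 0.0737 g = 73.700 mg
fructose: 16.8 g/L × 0.067 L = 1.126 g
peptone: 2 g per 100 mL × 67 mL ÷ 100 = 1.340 g
L-arabinose: V = C2·V2/C1 = 0.158% ÷ 1.74% × 67 mL = 6.084 mL
sodium chloride: 0.0826% w/v = 0.826 g/L → 0.826 × 0.067 L = 0.055342 g = 55.342 mg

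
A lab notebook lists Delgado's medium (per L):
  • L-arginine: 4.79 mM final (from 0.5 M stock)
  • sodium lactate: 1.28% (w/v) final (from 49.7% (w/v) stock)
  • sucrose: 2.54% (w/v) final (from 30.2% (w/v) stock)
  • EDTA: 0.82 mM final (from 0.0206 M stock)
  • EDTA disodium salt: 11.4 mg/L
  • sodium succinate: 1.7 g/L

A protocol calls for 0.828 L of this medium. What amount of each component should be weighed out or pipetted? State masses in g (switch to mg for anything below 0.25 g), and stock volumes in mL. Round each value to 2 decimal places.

L-arginine 7.93 mL; sodium lactate 21.32 mL; sucrose 69.64 mL; EDTA 32.96 mL; EDTA disodium salt 9.44 mg; sodium succinate 1.41 g

Scale factor relative to 1 L: 0.828.
L-arginine: C1V1 = C2V2 → 4.79 mM × 828 mL ÷ 500 mM = 7.93 mL
sodium lactate: V = C2·V2/C1 = 1.28% ÷ 49.7% × 828 mL = 21.32 mL
sucrose: V = C2·V2/C1 = 2.54% ÷ 30.2% × 828 mL = 69.64 mL
EDTA: dilute stock: 0.82 mM × 828 mL ÷ 20.6 mM = 32.96 mL
EDTA disodium salt: 11.4 mg/L × 0.828 L = 9.44 mg
sodium succinate: 1.7 g/L × 0.828 L = 1.41 g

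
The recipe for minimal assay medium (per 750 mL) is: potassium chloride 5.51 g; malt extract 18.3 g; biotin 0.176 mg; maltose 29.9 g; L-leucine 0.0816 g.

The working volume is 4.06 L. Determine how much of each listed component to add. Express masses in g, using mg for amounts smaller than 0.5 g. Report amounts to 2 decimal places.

Ratio of target to recipe volume: 4060 / 750 = 5.41333.
potassium chloride: 5.51 g × (4060 mL / 750 mL) = 29.83 g
malt extract: 18.3 g × (4060 mL / 750 mL) = 99.06 g
biotin: 0.176 mg × (4060 mL / 750 mL) = 0.95 mg
maltose: 29.9 g × (4060 mL / 750 mL) = 161.86 g
L-leucine: 0.0816 g × (4060 mL / 750 mL) = 0.441728 g = 441.73 mg

potassium chloride 29.83 g; malt extract 99.06 g; biotin 0.95 mg; maltose 161.86 g; L-leucine 441.73 mg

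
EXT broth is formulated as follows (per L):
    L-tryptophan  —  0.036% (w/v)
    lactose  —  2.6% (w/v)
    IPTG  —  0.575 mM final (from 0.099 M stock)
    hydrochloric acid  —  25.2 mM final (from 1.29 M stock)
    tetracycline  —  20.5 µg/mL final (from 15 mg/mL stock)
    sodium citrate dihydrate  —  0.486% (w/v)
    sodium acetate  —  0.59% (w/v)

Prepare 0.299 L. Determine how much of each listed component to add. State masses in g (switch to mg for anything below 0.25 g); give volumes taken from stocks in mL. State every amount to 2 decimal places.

L-tryptophan 107.64 mg; lactose 7.77 g; IPTG 1.74 mL; hydrochloric acid 5.84 mL; tetracycline 0.41 mL; sodium citrate dihydrate 1.45 g; sodium acetate 1.76 g

Scale factor relative to 1 L: 0.299.
L-tryptophan: 0.036% w/v = 0.36 g/L → 0.36 × 0.299 L = 0.10764 g = 107.64 mg
lactose: 2.6 g per 100 mL × 299 mL ÷ 100 = 7.77 g
IPTG: V = C2·V2/C1 = 0.575 mM × 299 mL ÷ 99 mM = 1.74 mL
hydrochloric acid: V = C2·V2/C1 = 25.2 mM × 299 mL ÷ 1290 mM = 5.84 mL
tetracycline: dilute stock: 20.5 µg/mL × 299 mL ÷ 15000 µg/mL = 0.41 mL
sodium citrate dihydrate: 0.486 g per 100 mL × 299 mL ÷ 100 = 1.45 g
sodium acetate: 0.59% w/v = 5.9 g/L → 5.9 × 0.299 L = 1.76 g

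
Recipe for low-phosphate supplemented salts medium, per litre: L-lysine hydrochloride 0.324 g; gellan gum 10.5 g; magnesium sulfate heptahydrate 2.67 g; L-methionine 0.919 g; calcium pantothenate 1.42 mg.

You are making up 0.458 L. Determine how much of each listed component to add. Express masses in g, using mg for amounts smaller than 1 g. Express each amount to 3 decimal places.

L-lysine hydrochloride 148.392 mg; gellan gum 4.809 g; magnesium sulfate heptahydrate 1.223 g; L-methionine 420.902 mg; calcium pantothenate 0.650 mg

Scale factor = 458 mL / 1000 mL = 0.458.
L-lysine hydrochloride: 0.324 g × (458 mL / 1000 mL) = 0.148392 g = 148.392 mg
gellan gum: 10.5 g × (458 mL / 1000 mL) = 4.809 g
magnesium sulfate heptahydrate: 2.67 g × (458 mL / 1000 mL) = 1.223 g
L-methionine: 0.919 g × (458 mL / 1000 mL) = 0.420902 g = 420.902 mg
calcium pantothenate: 1.42 mg × (458 mL / 1000 mL) = 0.650 mg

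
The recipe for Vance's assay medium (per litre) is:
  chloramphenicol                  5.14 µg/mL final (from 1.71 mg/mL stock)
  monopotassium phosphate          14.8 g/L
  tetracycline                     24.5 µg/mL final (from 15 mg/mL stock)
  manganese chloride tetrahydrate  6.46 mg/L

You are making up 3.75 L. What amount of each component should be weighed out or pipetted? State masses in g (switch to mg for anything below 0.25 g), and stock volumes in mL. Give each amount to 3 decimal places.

Working volume: 3.75 L.
chloramphenicol: dilute stock: 5.14 µg/mL × 3750 mL ÷ 1710 µg/mL = 11.272 mL
monopotassium phosphate: 14.8 g/L × 3.75 L = 55.500 g
tetracycline: dilute stock: 24.5 µg/mL × 3750 mL ÷ 15000 µg/mL = 6.125 mL
manganese chloride tetrahydrate: 6.46 mg/L × 3.75 L = 24.225 mg

chloramphenicol 11.272 mL; monopotassium phosphate 55.500 g; tetracycline 6.125 mL; manganese chloride tetrahydrate 24.225 mg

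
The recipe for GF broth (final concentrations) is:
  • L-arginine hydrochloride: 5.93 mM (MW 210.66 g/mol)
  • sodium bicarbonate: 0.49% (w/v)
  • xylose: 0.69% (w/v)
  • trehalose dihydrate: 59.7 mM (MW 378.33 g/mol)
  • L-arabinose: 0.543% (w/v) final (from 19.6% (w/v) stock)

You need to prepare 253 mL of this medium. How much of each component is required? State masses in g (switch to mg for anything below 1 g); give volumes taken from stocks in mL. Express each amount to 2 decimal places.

Target volume = 253 mL = 0.253 L.
L-arginine hydrochloride: 5.93 mmol/L × 210.66 mg/mmol × 0.253 L = 316.05 mg
sodium bicarbonate: 0.49 g per 100 mL × 253 mL ÷ 100 = 1.24 g
xylose: 0.69 g per 100 mL × 253 mL ÷ 100 = 1.75 g
trehalose dihydrate: 59.7 mmol/L × 378.33 g/mol × 0.253 L ÷ 1000 = 5.71 g
L-arabinose: V = C2·V2/C1 = 0.543% ÷ 19.6% × 253 mL = 7.01 mL

L-arginine hydrochloride 316.05 mg; sodium bicarbonate 1.24 g; xylose 1.75 g; trehalose dihydrate 5.71 g; L-arabinose 7.01 mL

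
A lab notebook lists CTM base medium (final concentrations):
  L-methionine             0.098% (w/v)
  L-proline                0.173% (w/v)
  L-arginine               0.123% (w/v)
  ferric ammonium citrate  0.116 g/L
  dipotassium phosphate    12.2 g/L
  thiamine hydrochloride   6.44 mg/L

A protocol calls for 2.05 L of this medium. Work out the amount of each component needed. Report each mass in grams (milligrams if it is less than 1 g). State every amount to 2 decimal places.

L-methionine 2.01 g; L-proline 3.55 g; L-arginine 2.52 g; ferric ammonium citrate 237.80 mg; dipotassium phosphate 25.01 g; thiamine hydrochloride 13.20 mg

Working volume: 2.05 L.
L-methionine: 0.098 g per 100 mL × 2050 mL ÷ 100 = 2.01 g
L-proline: 0.173% w/v = 1.73 g/L → 1.73 × 2.05 L = 3.55 g
L-arginine: 0.123% w/v = 1.23 g/L → 1.23 × 2.05 L = 2.52 g
ferric ammonium citrate: 0.116 g/L × 2.05 L = 0.2378 g = 237.80 mg
dipotassium phosphate: 12.2 g/L × 2.05 L = 25.01 g
thiamine hydrochloride: 6.44 mg/L × 2.05 L = 13.20 mg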